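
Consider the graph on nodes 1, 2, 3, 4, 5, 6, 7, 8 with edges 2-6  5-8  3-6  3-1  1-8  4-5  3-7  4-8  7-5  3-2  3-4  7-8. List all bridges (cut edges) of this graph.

The edges on the cycle 3-2-6-3 are not bridges since each lies on that cycle.
Every edge lies on some cycle, so there are no bridges.

none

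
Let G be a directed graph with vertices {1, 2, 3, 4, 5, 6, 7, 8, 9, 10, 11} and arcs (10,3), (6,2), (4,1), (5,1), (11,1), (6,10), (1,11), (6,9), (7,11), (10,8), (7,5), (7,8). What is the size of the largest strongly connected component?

{1, 11} are all mutually reachable — one SCC of size 2.
{8} is an SCC by itself.
{9} is an SCC by itself.
{4} is an SCC by itself.
{2} is an SCC by itself.
(and 5 more singleton SCCs)
The largest has 2 vertices.

2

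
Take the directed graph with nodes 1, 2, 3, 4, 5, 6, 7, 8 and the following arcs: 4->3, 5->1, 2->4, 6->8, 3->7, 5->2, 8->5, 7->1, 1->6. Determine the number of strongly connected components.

{1, 2, 3, 4, 5, 6, 7, 8} are all mutually reachable — one SCC of size 8.
That gives 1 strongly connected component.

1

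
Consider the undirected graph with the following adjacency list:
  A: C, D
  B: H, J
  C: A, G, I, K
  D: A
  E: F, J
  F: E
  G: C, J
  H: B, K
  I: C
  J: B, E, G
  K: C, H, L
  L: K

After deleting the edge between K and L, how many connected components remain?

2

Before removal there is 1 component.
K-L is a bridge — removing it separates K's side from L's side.
After removal: 2 components.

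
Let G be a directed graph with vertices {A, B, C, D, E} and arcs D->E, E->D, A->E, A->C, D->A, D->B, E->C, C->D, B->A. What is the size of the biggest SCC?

{A, B, C, D, E} are all mutually reachable — one SCC of size 5.
The largest has 5 vertices.

5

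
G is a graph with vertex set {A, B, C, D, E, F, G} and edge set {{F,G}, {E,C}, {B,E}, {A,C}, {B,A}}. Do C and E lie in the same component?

Yes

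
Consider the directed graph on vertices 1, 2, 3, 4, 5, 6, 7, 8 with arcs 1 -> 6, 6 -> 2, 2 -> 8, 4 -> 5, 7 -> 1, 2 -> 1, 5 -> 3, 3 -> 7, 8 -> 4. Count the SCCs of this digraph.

1

{1, 2, 3, 4, 5, 6, 7, 8} are all mutually reachable — one SCC of size 8.
That gives 1 strongly connected component.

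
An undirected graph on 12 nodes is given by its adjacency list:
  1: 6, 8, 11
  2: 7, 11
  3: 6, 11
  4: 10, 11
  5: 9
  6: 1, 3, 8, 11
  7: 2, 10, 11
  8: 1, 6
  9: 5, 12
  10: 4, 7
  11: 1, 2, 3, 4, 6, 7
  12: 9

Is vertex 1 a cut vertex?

Deleting 1 leaves 2 components (was 2), so 1 is not a cut vertex.

No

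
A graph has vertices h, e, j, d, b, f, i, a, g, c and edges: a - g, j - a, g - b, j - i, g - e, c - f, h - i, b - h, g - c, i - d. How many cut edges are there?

The edges on the cycle j-a-g-b-h-i-j are not bridges since each lies on that cycle.
But removing f - c disconnects f from c; removing g - e disconnects g from e; removing d - i disconnects d from i; removing g - c disconnects g from c — these are bridges.
That makes 4 bridges.

4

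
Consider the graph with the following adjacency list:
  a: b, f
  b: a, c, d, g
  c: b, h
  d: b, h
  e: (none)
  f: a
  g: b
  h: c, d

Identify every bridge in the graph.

The edges on the cycle d-h-c-b-d are not bridges since each lies on that cycle.
But removing b-g disconnects b from g; removing a-f disconnects a from f; removing b-a disconnects b from a — these are bridges.

a-b, a-f, b-g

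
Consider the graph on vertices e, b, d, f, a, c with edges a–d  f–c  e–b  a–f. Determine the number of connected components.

Starting from b we can reach b, e. That is one component of size 2.
Starting from a we can reach a, c, d, f. That is one component of size 4.
Total: 2 components.

2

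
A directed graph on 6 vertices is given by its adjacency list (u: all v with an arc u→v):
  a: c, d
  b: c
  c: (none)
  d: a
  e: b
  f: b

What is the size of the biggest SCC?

2

{a, d} are all mutually reachable — one SCC of size 2.
{b} is an SCC by itself.
{c} is an SCC by itself.
{e} is an SCC by itself.
{f} is an SCC by itself.
The largest has 2 vertices.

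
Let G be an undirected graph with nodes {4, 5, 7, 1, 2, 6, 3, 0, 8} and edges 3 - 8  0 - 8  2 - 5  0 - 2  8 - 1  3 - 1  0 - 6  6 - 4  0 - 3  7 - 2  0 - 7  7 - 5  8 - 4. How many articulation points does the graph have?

1

Removing 0 increases the component count from 1 to 2, so 0 is a cut vertex.
By contrast removing 4 leaves 1 component; it is not a cut vertex. No other vertex is a cut vertex either.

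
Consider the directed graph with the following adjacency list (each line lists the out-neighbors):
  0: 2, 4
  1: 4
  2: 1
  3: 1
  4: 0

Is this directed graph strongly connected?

No

There is no directed path from 2 to 3, so the graph is not strongly connected.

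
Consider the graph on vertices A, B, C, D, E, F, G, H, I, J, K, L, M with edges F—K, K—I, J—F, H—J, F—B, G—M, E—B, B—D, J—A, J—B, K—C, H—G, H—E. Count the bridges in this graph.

7

The edges on the cycle J-F-B-J are not bridges since each lies on that cycle.
But removing K—I disconnects K from I; removing D—B disconnects D from B; removing F—K disconnects F from K; removing G—M disconnects G from M — these are bridges.
In total 7 edges are bridges.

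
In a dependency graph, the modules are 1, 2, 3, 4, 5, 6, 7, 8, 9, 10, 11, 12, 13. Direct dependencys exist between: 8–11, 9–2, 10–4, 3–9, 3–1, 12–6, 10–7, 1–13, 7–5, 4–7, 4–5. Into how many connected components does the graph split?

4

Starting from 8 we can reach 8, 11. That is one component of size 2.
Starting from 6 we can reach 6, 12. That is one component of size 2.
Starting from 4 we can reach 4, 5, 7, 10. That is one component of size 4.
Starting from 1 we can reach 1, 2, 3, 9, 13. That is one component of size 5.
Total: 4 components.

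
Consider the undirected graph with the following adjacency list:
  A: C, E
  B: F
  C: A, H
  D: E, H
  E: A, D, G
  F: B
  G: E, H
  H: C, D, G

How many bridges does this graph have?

1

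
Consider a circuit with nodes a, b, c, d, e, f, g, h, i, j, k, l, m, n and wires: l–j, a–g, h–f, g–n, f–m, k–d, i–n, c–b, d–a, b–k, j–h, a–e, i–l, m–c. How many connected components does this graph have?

Starting from a we can reach a, b, c, d, e, f, g, h, i, j, k, l, m, n. That is one component of size 14.
Total: 1 component.

1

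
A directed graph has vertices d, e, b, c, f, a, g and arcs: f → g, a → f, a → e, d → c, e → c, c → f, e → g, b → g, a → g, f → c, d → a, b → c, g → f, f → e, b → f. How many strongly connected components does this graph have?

4

{c, e, f, g} are all mutually reachable — one SCC of size 4.
{b} is an SCC by itself.
{d} is an SCC by itself.
{a} is an SCC by itself.
That gives 4 strongly connected components.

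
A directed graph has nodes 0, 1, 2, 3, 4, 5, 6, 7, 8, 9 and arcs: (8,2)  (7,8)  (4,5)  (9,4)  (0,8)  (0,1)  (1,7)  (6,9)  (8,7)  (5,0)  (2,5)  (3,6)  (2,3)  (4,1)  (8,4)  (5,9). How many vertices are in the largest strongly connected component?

10

{0, 1, 2, 3, 4, 5, 6, 7, 8, 9} are all mutually reachable — one SCC of size 10.
The largest has 10 vertices.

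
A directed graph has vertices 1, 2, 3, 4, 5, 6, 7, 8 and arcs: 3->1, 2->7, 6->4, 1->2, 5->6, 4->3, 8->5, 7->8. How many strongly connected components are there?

1

{1, 2, 3, 4, 5, 6, 7, 8} are all mutually reachable — one SCC of size 8.
That gives 1 strongly connected component.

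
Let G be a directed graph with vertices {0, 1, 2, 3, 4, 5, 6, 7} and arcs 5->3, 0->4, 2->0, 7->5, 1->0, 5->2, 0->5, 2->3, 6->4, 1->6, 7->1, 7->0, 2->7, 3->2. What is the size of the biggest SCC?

{0, 1, 2, 3, 5, 7} are all mutually reachable — one SCC of size 6.
{4} is an SCC by itself.
{6} is an SCC by itself.
The largest has 6 vertices.

6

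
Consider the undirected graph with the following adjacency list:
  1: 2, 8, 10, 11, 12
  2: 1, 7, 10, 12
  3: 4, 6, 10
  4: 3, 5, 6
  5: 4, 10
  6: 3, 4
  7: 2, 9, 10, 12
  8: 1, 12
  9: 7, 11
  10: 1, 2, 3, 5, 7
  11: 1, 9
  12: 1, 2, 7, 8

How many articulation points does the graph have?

1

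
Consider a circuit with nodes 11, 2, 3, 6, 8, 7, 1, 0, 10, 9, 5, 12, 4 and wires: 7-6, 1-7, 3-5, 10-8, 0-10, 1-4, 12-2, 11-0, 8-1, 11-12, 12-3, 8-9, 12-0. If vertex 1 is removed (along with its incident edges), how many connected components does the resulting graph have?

3

With 1 gone, the remaining components are: {4}; {6, 7}; {0, 2, 3, 5, 8, 9, 10, 11, 12}.
That is 3 components.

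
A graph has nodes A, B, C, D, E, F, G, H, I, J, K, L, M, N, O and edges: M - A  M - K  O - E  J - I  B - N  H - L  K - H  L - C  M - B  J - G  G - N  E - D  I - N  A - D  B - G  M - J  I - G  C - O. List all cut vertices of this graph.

M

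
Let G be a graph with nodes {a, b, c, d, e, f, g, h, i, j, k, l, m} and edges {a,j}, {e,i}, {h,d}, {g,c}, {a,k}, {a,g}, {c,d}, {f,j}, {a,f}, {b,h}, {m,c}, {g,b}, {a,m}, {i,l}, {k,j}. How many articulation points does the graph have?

2

Removing a increases the component count from 2 to 3, so a is a cut vertex.
Removing i increases the component count from 2 to 3, so i is a cut vertex.
By contrast removing h leaves 2 components; it is not a cut vertex. No other vertex is a cut vertex either.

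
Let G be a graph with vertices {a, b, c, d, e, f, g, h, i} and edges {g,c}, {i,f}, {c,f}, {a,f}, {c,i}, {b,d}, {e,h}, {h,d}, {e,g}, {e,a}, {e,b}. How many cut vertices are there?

1

Removing e increases the component count from 1 to 2, so e is a cut vertex.
By contrast removing c leaves 1 component; it is not a cut vertex. No other vertex is a cut vertex either.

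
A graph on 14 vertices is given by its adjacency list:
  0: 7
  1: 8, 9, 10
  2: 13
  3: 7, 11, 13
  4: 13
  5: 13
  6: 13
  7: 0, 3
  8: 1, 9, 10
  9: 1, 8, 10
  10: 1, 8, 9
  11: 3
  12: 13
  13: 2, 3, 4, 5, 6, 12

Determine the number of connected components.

Starting from 1 we can reach 1, 8, 9, 10. That is one component of size 4.
Starting from 0 we can reach 0, 2, 3, 4, 5, 6, 7, 11, 12, 13. That is one component of size 10.
Total: 2 components.

2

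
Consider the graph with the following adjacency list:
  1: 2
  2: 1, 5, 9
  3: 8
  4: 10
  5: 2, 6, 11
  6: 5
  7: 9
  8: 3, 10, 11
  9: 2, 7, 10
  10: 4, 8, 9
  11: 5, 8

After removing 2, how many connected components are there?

With 2 gone, the remaining components are: {1}; {3, 4, 5, 6, 7, 8, 9, 10, 11}.
That is 2 components.

2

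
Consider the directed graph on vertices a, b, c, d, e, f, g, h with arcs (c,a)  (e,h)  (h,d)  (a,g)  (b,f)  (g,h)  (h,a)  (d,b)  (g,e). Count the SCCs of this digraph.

5

{a, e, g, h} are all mutually reachable — one SCC of size 4.
{c} is an SCC by itself.
{f} is an SCC by itself.
{b} is an SCC by itself.
{d} is an SCC by itself.
That gives 5 strongly connected components.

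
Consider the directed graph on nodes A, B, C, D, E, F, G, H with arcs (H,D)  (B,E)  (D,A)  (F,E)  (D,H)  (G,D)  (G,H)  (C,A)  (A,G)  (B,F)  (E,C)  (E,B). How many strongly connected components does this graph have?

3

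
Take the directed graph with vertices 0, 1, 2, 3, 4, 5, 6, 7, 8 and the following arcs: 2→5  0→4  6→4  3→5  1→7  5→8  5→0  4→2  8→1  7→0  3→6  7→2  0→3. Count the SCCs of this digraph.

1

{0, 1, 2, 3, 4, 5, 6, 7, 8} are all mutually reachable — one SCC of size 9.
That gives 1 strongly connected component.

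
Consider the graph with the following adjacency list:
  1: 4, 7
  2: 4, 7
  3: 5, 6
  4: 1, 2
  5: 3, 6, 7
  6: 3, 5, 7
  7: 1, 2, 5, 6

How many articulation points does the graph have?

1

Removing 7 increases the component count from 1 to 2, so 7 is a cut vertex.
By contrast removing 6 leaves 1 component; it is not a cut vertex. No other vertex is a cut vertex either.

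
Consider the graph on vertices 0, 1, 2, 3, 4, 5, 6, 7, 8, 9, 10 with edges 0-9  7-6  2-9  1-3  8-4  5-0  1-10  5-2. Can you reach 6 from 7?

Yes

From 7 we can reach 6, 7, which includes 6.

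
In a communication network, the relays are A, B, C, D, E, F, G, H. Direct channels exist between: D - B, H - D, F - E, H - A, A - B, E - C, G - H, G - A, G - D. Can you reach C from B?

No

The component containing B is {A, B, D, G, H}, and C is not in it.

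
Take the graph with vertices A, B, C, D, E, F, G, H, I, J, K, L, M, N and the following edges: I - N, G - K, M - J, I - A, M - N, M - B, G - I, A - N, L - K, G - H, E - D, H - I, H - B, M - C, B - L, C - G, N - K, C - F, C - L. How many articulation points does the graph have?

2

Removing C increases the component count from 2 to 3, so C is a cut vertex.
Removing M increases the component count from 2 to 3, so M is a cut vertex.
By contrast removing G leaves 2 components; it is not a cut vertex. No other vertex is a cut vertex either.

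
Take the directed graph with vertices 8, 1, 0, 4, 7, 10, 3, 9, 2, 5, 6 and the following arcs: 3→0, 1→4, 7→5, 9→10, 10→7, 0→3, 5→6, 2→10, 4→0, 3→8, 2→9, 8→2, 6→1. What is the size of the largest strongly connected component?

11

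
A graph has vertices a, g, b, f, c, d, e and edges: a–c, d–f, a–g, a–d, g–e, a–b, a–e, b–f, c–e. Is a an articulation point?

Yes

Deleting a raises the number of components from 1 to 2, so a is a cut vertex.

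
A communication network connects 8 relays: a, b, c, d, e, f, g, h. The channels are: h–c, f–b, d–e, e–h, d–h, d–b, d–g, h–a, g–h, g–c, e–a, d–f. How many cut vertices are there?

1

Removing d increases the component count from 1 to 2, so d is a cut vertex.
By contrast removing c leaves 1 component; it is not a cut vertex. No other vertex is a cut vertex either.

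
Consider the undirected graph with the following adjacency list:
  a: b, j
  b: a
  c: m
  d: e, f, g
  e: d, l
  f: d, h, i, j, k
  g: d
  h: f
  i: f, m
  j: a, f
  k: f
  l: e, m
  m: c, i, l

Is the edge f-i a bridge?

No

After removing f-i, the path f-d-e-l-m-i still connects them, so the edge is not a bridge.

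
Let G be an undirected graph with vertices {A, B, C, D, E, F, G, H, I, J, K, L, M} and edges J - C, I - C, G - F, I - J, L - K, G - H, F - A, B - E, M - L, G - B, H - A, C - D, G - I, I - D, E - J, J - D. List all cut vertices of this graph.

Removing G increases the component count from 2 to 3, so G is a cut vertex.
Removing L increases the component count from 2 to 3, so L is a cut vertex.
By contrast removing C leaves 2 components; it is not a cut vertex. No other vertex is a cut vertex either.

G, L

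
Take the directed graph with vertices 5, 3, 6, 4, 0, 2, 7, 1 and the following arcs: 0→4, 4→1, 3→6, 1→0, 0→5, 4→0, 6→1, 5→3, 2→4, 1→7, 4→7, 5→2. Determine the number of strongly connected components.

2

{0, 1, 2, 3, 4, 5, 6} are all mutually reachable — one SCC of size 7.
{7} is an SCC by itself.
That gives 2 strongly connected components.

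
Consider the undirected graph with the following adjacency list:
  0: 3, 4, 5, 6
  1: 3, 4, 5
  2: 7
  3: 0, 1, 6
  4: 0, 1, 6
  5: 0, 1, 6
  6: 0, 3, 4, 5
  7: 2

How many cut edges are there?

1

The edges on the cycle 0-5-6-3-0 are not bridges since each lies on that cycle.
But removing 7-2 disconnects 7 from 2 — this is a bridge.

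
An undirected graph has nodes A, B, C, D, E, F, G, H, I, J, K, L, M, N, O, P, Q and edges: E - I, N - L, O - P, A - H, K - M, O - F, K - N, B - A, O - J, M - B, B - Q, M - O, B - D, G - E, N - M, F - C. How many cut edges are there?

The edges on the cycle K-N-M-K are not bridges since each lies on that cycle.
But removing M - B disconnects M from B; removing Q - B disconnects Q from B; removing O - F disconnects O from F; removing B - A disconnects B from A — these are bridges.
In total 13 edges are bridges.

13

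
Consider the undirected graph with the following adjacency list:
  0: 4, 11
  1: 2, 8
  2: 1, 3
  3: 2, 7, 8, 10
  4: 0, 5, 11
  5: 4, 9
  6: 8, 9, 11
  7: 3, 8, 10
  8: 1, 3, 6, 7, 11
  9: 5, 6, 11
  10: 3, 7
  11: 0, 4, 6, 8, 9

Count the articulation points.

1

Removing 8 increases the component count from 1 to 2, so 8 is a cut vertex.
By contrast removing 0 leaves 1 component; it is not a cut vertex. No other vertex is a cut vertex either.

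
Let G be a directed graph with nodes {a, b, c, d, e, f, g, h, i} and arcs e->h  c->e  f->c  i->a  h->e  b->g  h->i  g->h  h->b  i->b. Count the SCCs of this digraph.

5

{b, e, g, h, i} are all mutually reachable — one SCC of size 5.
{d} is an SCC by itself.
{c} is an SCC by itself.
{a} is an SCC by itself.
{f} is an SCC by itself.
That gives 5 strongly connected components.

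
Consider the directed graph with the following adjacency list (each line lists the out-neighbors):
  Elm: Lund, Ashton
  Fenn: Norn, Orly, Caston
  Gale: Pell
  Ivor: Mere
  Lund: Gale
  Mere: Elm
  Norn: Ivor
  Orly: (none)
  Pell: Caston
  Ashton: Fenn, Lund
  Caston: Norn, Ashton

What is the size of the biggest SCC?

{Elm, Fenn, Gale, Ivor, Lund, Mere, Norn, Pell, Ashton, Caston} are all mutually reachable — one SCC of size 10.
{Orly} is an SCC by itself.
The largest has 10 vertices.

10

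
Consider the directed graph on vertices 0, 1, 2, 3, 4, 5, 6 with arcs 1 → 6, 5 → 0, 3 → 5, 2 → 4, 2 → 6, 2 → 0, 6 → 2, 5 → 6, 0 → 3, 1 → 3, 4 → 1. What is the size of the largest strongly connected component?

{0, 1, 2, 3, 4, 5, 6} are all mutually reachable — one SCC of size 7.
The largest has 7 vertices.

7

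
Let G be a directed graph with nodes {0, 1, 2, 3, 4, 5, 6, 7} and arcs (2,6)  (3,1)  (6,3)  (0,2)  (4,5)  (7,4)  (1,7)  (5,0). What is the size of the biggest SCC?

{0, 1, 2, 3, 4, 5, 6, 7} are all mutually reachable — one SCC of size 8.
The largest has 8 vertices.

8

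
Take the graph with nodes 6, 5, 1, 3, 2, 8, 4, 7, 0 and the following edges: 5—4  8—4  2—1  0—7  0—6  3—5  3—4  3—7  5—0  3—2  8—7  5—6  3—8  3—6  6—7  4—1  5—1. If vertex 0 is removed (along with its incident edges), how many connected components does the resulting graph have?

1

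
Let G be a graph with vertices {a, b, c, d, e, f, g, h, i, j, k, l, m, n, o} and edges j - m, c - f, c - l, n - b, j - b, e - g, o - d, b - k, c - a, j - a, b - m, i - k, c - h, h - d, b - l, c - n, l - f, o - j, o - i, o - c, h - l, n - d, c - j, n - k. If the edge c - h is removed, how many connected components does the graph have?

c and h are still connected via c-l-h, so the component count stays at 2.

2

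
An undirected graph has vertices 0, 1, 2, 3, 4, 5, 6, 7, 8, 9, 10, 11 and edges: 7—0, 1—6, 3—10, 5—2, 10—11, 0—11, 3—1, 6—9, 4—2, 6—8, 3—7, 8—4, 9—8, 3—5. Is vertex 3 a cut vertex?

Yes

Deleting 3 raises the number of components from 1 to 2, so 3 is a cut vertex.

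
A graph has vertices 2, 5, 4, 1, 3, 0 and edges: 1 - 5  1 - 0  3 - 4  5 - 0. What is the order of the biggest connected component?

3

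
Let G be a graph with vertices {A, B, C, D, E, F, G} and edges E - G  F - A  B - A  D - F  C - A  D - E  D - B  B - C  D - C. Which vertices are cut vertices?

Removing D increases the component count from 1 to 2, so D is a cut vertex.
Removing E increases the component count from 1 to 2, so E is a cut vertex.
By contrast removing F leaves 1 component; it is not a cut vertex. No other vertex is a cut vertex either.

D, E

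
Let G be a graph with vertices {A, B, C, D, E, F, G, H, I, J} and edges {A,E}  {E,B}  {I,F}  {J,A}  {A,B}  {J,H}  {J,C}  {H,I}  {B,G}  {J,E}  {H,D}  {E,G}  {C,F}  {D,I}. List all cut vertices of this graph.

J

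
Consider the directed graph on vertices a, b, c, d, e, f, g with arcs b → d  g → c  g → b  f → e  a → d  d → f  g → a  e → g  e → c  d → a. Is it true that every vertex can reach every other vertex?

No

There is no directed path from c to g, so the graph is not strongly connected.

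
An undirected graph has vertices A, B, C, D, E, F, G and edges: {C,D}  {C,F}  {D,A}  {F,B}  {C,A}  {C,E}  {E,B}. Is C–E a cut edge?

No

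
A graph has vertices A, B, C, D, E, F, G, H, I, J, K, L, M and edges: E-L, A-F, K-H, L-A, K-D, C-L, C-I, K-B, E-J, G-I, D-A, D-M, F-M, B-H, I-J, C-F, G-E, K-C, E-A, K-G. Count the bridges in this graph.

0

The edges on the cycle K-B-H-K are not bridges since each lies on that cycle.
Every edge lies on some cycle, so there are no bridges.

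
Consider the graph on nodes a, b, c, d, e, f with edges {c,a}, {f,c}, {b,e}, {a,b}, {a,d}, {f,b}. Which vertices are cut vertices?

a, b

Removing a increases the component count from 1 to 2, so a is a cut vertex.
Removing b increases the component count from 1 to 2, so b is a cut vertex.
By contrast removing d leaves 1 component; it is not a cut vertex. No other vertex is a cut vertex either.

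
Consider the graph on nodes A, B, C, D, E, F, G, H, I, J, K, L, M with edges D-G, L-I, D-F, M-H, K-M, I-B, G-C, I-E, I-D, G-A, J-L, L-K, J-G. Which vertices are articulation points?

D, G, I, K, L, M

Removing D increases the component count from 1 to 2, so D is a cut vertex.
Removing G increases the component count from 1 to 3, so G is a cut vertex.
Removing I increases the component count from 1 to 3, so I is a cut vertex.
Likewise K, L, M are cut vertices.
By contrast removing J leaves 1 component; it is not a cut vertex. No other vertex is a cut vertex either.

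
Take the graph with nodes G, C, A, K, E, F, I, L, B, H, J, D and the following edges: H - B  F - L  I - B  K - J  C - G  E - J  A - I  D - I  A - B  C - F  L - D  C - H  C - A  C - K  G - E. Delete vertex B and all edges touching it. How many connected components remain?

With B gone, the remaining components are: {A, C, D, E, F, G, H, I, J, K, L}.
That is 1 component.

1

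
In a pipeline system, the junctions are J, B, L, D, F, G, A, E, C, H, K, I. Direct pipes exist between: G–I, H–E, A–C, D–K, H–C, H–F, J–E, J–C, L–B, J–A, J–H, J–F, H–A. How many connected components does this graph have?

Starting from B we can reach B, L. That is one component of size 2.
Starting from D we can reach D, K. That is one component of size 2.
Starting from G we can reach G, I. That is one component of size 2.
Starting from A we can reach A, C, E, F, H, J. That is one component of size 6.
Total: 4 components.

4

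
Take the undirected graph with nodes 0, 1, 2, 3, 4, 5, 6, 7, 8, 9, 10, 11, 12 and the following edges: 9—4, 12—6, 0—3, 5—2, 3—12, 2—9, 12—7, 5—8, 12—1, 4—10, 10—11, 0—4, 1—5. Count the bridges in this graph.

The edges on the cycle 0-3-12-1-5-2-9-4-0 are not bridges since each lies on that cycle.
But removing 6—12 disconnects 6 from 12; removing 10—11 disconnects 10 from 11; removing 5—8 disconnects 5 from 8; removing 10—4 disconnects 10 from 4 — these are bridges.
In total 5 edges are bridges.

5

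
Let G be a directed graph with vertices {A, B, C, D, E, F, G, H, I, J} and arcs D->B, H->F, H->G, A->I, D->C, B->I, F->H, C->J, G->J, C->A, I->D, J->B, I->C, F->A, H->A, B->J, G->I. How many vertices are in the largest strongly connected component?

6

{A, B, C, D, I, J} are all mutually reachable — one SCC of size 6.
{F, H} are all mutually reachable — one SCC of size 2.
{G} is an SCC by itself.
{E} is an SCC by itself.
The largest has 6 vertices.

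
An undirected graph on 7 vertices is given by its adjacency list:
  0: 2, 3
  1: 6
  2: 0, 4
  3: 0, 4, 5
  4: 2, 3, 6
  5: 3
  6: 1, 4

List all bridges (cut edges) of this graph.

1-6, 3-5, 4-6

The edges on the cycle 4-3-0-2-4 are not bridges since each lies on that cycle.
But removing 6-1 disconnects 6 from 1; removing 3-5 disconnects 3 from 5; removing 4-6 disconnects 4 from 6 — these are bridges.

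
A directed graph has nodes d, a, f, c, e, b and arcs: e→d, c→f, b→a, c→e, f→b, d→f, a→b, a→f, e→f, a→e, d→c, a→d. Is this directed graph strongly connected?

From d we can reach every vertex (a, b, c, d, e, f), and every vertex can reach d (a, b, c, d, e, f). So the whole graph is one strongly connected component.

Yes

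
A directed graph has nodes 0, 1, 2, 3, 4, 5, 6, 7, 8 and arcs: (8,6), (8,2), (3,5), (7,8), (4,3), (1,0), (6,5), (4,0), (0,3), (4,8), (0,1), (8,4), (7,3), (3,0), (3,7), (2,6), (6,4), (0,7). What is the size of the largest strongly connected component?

{0, 1, 2, 3, 4, 6, 7, 8} are all mutually reachable — one SCC of size 8.
{5} is an SCC by itself.
The largest has 8 vertices.

8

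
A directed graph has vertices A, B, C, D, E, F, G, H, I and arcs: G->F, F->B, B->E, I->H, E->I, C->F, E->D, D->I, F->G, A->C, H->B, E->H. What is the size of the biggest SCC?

5

{B, D, E, H, I} are all mutually reachable — one SCC of size 5.
{F, G} are all mutually reachable — one SCC of size 2.
{C} is an SCC by itself.
{A} is an SCC by itself.
The largest has 5 vertices.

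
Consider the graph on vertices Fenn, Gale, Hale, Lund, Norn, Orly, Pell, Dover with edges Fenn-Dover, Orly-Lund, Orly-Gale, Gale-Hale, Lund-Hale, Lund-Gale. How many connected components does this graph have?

Norn is isolated — a component by itself.
Pell is isolated — a component by itself.
Starting from Fenn we can reach Fenn, Dover. That is one component of size 2.
Starting from Gale we can reach Gale, Hale, Lund, Orly. That is one component of size 4.
Total: 4 components.

4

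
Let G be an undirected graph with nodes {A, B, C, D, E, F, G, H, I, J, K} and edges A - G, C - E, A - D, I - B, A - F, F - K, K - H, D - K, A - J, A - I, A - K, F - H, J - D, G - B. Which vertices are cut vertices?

A

Removing A increases the component count from 2 to 3, so A is a cut vertex.
By contrast removing E leaves 2 components; it is not a cut vertex. No other vertex is a cut vertex either.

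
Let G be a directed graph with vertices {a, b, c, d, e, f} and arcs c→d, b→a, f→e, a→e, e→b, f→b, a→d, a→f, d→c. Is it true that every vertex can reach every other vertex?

No

There is no directed path from d to a, so the graph is not strongly connected.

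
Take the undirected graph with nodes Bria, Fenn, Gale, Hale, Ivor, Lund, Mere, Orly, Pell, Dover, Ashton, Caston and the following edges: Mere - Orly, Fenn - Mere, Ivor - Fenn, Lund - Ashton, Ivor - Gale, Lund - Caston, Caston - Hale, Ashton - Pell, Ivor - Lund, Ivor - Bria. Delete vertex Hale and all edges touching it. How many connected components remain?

With Hale gone, the remaining components are: {Dover}; {Bria, Fenn, Gale, Ivor, Lund, Mere, Orly, Pell, Ashton, Caston}.
That is 2 components.

2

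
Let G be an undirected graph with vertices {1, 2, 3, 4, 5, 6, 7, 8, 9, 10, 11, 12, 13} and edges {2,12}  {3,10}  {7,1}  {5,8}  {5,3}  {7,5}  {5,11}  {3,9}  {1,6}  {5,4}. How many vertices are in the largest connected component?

10

13 is isolated — a component by itself.
Starting from 2 we can reach 2, 12. That is one component of size 2.
Starting from 1 we can reach 1, 3, 4, 5, 6, 7, 8, 9, 10, 11. That is one component of size 10.
The largest has 10 vertices.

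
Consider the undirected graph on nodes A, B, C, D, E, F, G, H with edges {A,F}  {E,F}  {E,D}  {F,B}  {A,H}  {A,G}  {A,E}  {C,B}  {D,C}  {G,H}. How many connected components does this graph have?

1

Starting from A we can reach A, B, C, D, E, F, G, H. That is one component of size 8.
Total: 1 component.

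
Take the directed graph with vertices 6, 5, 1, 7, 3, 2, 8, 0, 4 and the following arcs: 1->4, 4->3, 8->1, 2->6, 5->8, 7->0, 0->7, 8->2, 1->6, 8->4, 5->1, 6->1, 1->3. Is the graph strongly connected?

There is no directed path from 5 to 0, so the graph is not strongly connected.

No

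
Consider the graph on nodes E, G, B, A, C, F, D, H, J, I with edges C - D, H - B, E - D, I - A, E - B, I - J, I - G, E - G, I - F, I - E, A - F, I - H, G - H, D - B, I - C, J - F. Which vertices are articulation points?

I

Removing I increases the component count from 1 to 2, so I is a cut vertex.
By contrast removing D leaves 1 component; it is not a cut vertex. No other vertex is a cut vertex either.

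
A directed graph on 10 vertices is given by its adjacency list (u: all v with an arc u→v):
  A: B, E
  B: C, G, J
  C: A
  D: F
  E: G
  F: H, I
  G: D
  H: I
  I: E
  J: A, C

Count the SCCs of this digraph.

2

{D, E, F, G, H, I} are all mutually reachable — one SCC of size 6.
{A, B, C, J} are all mutually reachable — one SCC of size 4.
That gives 2 strongly connected components.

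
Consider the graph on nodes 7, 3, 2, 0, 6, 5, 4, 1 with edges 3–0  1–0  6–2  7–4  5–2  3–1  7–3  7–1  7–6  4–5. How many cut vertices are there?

Removing 7 increases the component count from 1 to 2, so 7 is a cut vertex.
By contrast removing 0 leaves 1 component; it is not a cut vertex. No other vertex is a cut vertex either.

1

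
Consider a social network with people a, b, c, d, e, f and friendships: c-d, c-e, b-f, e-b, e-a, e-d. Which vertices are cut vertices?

Removing b increases the component count from 1 to 2, so b is a cut vertex.
Removing e increases the component count from 1 to 3, so e is a cut vertex.
By contrast removing c leaves 1 component; it is not a cut vertex. No other vertex is a cut vertex either.

b, e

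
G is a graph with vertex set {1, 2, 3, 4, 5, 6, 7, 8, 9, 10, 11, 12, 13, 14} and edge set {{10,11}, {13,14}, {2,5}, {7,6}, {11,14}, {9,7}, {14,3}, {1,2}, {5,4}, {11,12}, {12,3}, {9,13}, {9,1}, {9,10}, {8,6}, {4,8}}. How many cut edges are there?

0

The edges on the cycle 11-12-3-14-11 are not bridges since each lies on that cycle.
Every edge lies on some cycle, so there are no bridges.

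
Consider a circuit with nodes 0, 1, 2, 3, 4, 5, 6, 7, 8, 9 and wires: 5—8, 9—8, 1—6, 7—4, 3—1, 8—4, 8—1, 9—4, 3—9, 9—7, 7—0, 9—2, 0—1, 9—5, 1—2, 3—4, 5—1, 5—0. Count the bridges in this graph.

The edges on the cycle 9-5-0-1-8-9 are not bridges since each lies on that cycle.
But removing 6—1 disconnects 6 from 1 — this is a bridge.

1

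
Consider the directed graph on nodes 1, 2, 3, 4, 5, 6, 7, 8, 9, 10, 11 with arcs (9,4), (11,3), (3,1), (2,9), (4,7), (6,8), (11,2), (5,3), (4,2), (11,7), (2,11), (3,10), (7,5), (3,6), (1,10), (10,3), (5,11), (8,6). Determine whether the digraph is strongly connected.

No

There is no directed path from 8 to 3, so the graph is not strongly connected.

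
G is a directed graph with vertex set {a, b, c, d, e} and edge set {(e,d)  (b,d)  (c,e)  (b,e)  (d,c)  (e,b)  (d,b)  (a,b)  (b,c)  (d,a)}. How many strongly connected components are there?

1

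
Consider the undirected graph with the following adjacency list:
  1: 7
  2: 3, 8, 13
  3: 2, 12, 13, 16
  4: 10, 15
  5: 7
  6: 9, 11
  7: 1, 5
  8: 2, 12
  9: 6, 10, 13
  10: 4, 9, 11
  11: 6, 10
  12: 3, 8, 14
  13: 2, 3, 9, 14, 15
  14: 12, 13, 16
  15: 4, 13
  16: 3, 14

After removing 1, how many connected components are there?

With 1 gone, the remaining components are: {5, 7}; {2, 3, 4, 6, 8, 9, 10, 11, 12, 13, 14, 15, 16}.
That is 2 components.

2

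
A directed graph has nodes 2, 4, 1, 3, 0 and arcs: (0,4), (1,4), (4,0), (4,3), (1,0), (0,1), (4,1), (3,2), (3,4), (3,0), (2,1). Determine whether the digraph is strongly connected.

Yes

From 4 we can reach every vertex (0, 1, 2, 3, 4), and every vertex can reach 4 (0, 1, 2, 3, 4). So the whole graph is one strongly connected component.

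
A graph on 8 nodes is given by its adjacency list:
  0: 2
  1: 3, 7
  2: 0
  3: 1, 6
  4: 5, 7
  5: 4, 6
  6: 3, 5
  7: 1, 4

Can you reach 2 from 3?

The component containing 3 is {1, 3, 4, 5, 6, 7}, and 2 is not in it.

No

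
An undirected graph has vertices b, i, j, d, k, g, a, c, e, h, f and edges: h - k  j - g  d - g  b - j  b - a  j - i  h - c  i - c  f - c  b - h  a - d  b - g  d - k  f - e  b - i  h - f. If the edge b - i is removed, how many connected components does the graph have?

b and i are still connected via b-j-i, so the component count stays at 1.

1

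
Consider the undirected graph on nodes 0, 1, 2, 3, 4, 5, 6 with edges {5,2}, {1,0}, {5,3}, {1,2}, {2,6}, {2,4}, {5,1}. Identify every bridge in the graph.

0-1, 2-4, 2-6, 3-5

The edges on the cycle 5-1-2-5 are not bridges since each lies on that cycle.
But removing 2—4 disconnects 2 from 4; removing 2—6 disconnects 2 from 6; removing 1—0 disconnects 1 from 0; removing 5—3 disconnects 5 from 3 — these are bridges.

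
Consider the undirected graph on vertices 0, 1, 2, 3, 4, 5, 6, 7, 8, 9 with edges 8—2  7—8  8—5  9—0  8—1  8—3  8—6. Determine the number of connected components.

3

4 is isolated — a component by itself.
Starting from 0 we can reach 0, 9. That is one component of size 2.
Starting from 1 we can reach 1, 2, 3, 5, 6, 7, 8. That is one component of size 7.
Total: 3 components.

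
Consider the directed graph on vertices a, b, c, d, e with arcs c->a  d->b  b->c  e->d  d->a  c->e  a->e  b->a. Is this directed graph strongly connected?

Yes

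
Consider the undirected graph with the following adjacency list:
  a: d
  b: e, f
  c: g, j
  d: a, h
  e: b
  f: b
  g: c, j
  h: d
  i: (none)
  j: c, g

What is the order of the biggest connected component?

i is isolated — a component by itself.
Starting from b we can reach b, e, f. That is one component of size 3.
Starting from a we can reach a, d, h. That is one component of size 3.
Starting from c we can reach c, g, j. That is one component of size 3.
The largest has 3 vertices.

3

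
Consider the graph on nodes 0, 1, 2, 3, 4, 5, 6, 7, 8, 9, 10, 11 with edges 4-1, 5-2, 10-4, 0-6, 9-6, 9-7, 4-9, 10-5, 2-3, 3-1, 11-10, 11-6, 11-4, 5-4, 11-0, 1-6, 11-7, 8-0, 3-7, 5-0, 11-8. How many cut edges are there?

0

The edges on the cycle 11-10-5-4-9-7-11 are not bridges since each lies on that cycle.
Every edge lies on some cycle, so there are no bridges.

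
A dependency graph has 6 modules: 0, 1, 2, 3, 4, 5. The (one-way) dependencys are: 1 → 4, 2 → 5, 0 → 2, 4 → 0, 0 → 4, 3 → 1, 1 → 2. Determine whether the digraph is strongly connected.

There is no directed path from 4 to 1, so the graph is not strongly connected.

No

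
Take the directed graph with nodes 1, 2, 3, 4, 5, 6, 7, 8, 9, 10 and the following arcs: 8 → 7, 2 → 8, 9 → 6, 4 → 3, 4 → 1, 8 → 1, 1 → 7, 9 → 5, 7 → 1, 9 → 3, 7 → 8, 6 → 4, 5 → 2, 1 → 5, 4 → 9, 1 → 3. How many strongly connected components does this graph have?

4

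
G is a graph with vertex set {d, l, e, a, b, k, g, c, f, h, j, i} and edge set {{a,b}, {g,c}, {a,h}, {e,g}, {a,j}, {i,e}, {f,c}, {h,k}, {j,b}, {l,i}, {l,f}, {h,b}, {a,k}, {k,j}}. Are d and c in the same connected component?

No

The component containing d is {d}, and c is not in it.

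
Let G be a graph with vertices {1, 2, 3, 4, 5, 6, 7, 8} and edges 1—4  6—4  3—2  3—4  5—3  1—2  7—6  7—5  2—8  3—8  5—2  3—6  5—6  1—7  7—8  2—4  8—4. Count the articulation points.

0

Removing 3, for instance, still leaves 1 component. No single vertex removal increases the component count — the graph has no articulation points.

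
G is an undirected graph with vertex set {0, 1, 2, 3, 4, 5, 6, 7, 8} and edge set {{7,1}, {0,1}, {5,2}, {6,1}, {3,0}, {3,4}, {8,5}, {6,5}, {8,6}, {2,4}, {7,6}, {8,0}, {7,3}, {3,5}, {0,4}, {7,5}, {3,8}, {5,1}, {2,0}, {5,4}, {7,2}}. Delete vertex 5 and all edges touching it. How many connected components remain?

With 5 gone, the remaining components are: {0, 1, 2, 3, 4, 6, 7, 8}.
That is 1 component.

1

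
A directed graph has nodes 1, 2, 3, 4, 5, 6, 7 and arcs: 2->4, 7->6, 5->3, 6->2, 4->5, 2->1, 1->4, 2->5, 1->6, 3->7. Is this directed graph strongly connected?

Yes

From 3 we can reach every vertex (1, 2, 3, 4, 5, 6, 7), and every vertex can reach 3 (1, 2, 3, 4, 5, 6, 7). So the whole graph is one strongly connected component.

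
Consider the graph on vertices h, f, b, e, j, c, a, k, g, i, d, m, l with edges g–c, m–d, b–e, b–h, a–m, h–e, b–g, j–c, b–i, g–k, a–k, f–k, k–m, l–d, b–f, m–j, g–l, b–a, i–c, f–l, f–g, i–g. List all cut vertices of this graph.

b

Removing b increases the component count from 1 to 2, so b is a cut vertex.
By contrast removing j leaves 1 component; it is not a cut vertex. No other vertex is a cut vertex either.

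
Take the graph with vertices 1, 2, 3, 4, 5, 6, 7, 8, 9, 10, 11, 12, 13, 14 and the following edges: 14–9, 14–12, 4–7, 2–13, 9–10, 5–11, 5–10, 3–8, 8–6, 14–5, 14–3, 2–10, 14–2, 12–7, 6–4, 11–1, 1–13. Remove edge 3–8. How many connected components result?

1

3 and 8 are still connected via 3-14-12-7-4-6-8, so the component count stays at 1.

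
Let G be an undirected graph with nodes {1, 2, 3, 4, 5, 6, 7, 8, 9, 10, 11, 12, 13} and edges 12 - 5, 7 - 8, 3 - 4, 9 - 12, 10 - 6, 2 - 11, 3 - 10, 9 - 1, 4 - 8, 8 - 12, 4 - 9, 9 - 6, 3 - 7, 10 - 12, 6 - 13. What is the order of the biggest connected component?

11

Starting from 2 we can reach 2, 11. That is one component of size 2.
Starting from 1 we can reach 1, 3, 4, 5, 6, 7, 8, 9, 10, 12, 13. That is one component of size 11.
The largest has 11 vertices.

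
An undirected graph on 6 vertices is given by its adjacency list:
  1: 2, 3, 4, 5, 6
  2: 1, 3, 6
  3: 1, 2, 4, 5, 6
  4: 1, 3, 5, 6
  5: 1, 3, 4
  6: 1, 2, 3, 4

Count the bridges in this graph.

The edges on the cycle 3-1-2-3 are not bridges since each lies on that cycle.
Every edge lies on some cycle, so there are no bridges.

0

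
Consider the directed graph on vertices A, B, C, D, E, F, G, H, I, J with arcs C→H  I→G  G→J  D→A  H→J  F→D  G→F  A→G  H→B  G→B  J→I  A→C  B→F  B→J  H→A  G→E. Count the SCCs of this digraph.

2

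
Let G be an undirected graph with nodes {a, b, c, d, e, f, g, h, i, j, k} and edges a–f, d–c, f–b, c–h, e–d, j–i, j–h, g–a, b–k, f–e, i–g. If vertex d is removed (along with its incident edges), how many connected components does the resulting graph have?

1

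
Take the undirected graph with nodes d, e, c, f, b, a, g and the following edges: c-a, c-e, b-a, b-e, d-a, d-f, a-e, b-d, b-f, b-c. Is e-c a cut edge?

After removing e-c, the path e-b-c still connects them, so the edge is not a bridge.

No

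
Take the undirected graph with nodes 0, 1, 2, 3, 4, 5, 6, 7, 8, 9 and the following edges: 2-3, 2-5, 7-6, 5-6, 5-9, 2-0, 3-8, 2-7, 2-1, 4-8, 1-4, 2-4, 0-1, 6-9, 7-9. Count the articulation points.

1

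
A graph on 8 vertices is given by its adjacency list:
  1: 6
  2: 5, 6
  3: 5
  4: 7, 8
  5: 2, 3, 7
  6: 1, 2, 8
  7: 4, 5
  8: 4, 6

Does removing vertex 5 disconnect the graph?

Yes

Deleting 5 raises the number of components from 1 to 2, so 5 is a cut vertex.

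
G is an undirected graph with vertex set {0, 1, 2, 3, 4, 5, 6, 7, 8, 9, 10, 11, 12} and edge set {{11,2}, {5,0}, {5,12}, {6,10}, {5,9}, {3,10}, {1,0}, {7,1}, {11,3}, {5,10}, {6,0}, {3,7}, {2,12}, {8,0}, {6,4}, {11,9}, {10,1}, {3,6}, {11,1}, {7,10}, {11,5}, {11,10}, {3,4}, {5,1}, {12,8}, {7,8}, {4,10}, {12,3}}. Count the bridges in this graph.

The edges on the cycle 11-2-12-5-11 are not bridges since each lies on that cycle.
Every edge lies on some cycle, so there are no bridges.

0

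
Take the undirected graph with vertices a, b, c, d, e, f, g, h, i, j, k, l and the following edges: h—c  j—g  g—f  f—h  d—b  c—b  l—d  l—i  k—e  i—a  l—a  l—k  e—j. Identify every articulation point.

l

Removing l increases the component count from 1 to 2, so l is a cut vertex.
By contrast removing c leaves 1 component; it is not a cut vertex. No other vertex is a cut vertex either.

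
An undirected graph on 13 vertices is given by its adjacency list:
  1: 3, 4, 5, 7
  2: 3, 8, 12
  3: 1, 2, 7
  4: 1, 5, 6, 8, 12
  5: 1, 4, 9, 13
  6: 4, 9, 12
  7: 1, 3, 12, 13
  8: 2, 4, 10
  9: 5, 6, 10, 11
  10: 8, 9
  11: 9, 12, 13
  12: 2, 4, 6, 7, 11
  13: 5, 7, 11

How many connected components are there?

1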